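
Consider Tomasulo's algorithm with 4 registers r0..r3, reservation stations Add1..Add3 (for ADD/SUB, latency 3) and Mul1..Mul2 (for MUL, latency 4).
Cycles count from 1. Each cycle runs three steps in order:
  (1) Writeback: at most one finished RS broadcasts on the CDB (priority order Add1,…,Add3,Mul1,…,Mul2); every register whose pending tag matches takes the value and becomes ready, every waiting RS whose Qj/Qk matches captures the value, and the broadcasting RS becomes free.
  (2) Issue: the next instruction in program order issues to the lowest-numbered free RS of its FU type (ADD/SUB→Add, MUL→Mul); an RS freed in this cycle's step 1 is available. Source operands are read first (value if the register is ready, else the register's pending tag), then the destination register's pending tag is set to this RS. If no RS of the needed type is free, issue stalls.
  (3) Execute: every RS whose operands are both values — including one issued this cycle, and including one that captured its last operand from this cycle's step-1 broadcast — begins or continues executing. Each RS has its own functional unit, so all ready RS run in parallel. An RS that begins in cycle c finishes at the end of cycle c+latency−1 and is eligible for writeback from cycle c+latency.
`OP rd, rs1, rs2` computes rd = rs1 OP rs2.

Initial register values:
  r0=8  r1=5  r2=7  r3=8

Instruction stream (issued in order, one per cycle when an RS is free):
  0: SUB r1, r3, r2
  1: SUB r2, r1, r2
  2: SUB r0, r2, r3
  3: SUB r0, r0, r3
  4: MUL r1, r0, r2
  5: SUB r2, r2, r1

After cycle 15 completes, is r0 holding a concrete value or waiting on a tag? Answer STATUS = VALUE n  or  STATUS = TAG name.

cycle 1: issue SUB r1<-Add1 // r0:8,r1:Add1,r2:7,r3:8
cycle 2: issue SUB r2<-Add2 // r0:8,r1:Add1,r2:Add2,r3:8
cycle 3: issue SUB r0<-Add3 // r0:Add3,r1:Add1,r2:Add2,r3:8
cycle 4: CDB Add1=1; issue SUB r0<-Add1 // r0:Add1,r1:1,r2:Add2,r3:8
cycle 5: issue MUL r1<-Mul1 // r0:Add1,r1:Mul1,r2:Add2,r3:8
cycle 6: stall // r0:Add1,r1:Mul1,r2:Add2,r3:8
cycle 7: CDB Add2=-6; issue SUB r2<-Add2 // r0:Add1,r1:Mul1,r2:Add2,r3:8
cycle 8: - // r0:Add1,r1:Mul1,r2:Add2,r3:8
cycle 9: - // r0:Add1,r1:Mul1,r2:Add2,r3:8
cycle 10: CDB Add3=-14 // r0:Add1,r1:Mul1,r2:Add2,r3:8
cycle 11: - // r0:Add1,r1:Mul1,r2:Add2,r3:8
cycle 12: - // r0:Add1,r1:Mul1,r2:Add2,r3:8
cycle 13: CDB Add1=-22 // r0:-22,r1:Mul1,r2:Add2,r3:8
cycle 14: - // r0:-22,r1:Mul1,r2:Add2,r3:8
cycle 15: - // r0:-22,r1:Mul1,r2:Add2,r3:8

STATUS = VALUE -22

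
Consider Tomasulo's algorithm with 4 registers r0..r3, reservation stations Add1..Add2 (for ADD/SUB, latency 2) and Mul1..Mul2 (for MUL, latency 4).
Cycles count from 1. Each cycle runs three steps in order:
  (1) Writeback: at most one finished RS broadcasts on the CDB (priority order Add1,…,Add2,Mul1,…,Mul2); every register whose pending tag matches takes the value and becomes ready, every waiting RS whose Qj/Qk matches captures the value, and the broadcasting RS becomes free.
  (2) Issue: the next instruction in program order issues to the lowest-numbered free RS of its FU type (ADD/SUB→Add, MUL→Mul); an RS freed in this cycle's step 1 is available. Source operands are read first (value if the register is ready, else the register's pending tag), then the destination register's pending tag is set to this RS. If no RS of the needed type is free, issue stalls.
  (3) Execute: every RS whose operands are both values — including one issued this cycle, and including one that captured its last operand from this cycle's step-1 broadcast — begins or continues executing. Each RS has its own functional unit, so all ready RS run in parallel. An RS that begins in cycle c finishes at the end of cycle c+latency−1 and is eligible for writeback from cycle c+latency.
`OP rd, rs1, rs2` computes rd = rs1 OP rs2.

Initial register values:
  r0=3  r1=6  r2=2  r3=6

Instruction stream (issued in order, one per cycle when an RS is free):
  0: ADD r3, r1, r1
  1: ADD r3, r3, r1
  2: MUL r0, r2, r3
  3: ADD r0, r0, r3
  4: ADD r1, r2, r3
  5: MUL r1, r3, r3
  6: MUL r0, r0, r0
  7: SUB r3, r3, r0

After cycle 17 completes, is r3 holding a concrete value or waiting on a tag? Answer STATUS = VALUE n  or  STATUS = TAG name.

STATUS = VALUE -2898

  c1: issue ADD r3<-Add1  regs: r0:3,r1:6,r2:2,r3:Add1
  c2: issue ADD r3<-Add2  regs: r0:3,r1:6,r2:2,r3:Add2
  c3: CDB Add1=12; issue MUL r0<-Mul1  regs: r0:Mul1,r1:6,r2:2,r3:Add2
  c4: issue ADD r0<-Add1  regs: r0:Add1,r1:6,r2:2,r3:Add2
  c5: CDB Add2=18; issue ADD r1<-Add2  regs: r0:Add1,r1:Add2,r2:2,r3:18
  c6: issue MUL r1<-Mul2  regs: r0:Add1,r1:Mul2,r2:2,r3:18
  c7: CDB Add2=20; stall  regs: r0:Add1,r1:Mul2,r2:2,r3:18
  c8: stall  regs: r0:Add1,r1:Mul2,r2:2,r3:18
  c9: CDB Mul1=36; issue MUL r0<-Mul1  regs: r0:Mul1,r1:Mul2,r2:2,r3:18
  c10: CDB Mul2=324; issue SUB r3<-Add2  regs: r0:Mul1,r1:324,r2:2,r3:Add2
  c11: CDB Add1=54  regs: r0:Mul1,r1:324,r2:2,r3:Add2
  c12: -  regs: r0:Mul1,r1:324,r2:2,r3:Add2
  c13: -  regs: r0:Mul1,r1:324,r2:2,r3:Add2
  c14: -  regs: r0:Mul1,r1:324,r2:2,r3:Add2
  c15: CDB Mul1=2916  regs: r0:2916,r1:324,r2:2,r3:Add2
  c16: -  regs: r0:2916,r1:324,r2:2,r3:Add2
  c17: CDB Add2=-2898  regs: r0:2916,r1:324,r2:2,r3:-2898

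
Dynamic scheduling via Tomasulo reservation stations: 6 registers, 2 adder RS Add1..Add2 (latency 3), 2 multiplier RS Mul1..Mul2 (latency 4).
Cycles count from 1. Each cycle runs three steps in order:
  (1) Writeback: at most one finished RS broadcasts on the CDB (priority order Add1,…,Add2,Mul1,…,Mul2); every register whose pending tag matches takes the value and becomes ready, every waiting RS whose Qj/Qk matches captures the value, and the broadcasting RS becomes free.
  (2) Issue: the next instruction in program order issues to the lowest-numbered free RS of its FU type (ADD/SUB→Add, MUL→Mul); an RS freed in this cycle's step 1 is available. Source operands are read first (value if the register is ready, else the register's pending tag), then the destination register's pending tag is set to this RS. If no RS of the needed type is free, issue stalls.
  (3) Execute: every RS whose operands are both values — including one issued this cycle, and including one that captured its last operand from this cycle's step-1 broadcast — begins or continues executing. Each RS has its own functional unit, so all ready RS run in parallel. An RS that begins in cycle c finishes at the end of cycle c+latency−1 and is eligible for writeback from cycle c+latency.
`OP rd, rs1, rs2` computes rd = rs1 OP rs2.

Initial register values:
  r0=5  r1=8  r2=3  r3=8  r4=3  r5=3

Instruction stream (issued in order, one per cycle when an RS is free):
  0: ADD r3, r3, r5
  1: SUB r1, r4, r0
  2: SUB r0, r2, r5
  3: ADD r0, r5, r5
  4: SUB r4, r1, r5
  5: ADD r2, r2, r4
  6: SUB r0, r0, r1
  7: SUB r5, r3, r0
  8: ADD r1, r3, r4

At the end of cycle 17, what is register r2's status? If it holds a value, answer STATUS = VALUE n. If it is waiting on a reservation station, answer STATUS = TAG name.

STATUS = VALUE -2

c1: issue ADD r3<-Add1 | r0:5,r1:8,r2:3,r3:Add1,r4:3,r5:3
c2: issue SUB r1<-Add2 | r0:5,r1:Add2,r2:3,r3:Add1,r4:3,r5:3
c3: stall | r0:5,r1:Add2,r2:3,r3:Add1,r4:3,r5:3
c4: CDB Add1=11; issue SUB r0<-Add1 | r0:Add1,r1:Add2,r2:3,r3:11,r4:3,r5:3
c5: CDB Add2=-2; issue ADD r0<-Add2 | r0:Add2,r1:-2,r2:3,r3:11,r4:3,r5:3
c6: stall | r0:Add2,r1:-2,r2:3,r3:11,r4:3,r5:3
c7: CDB Add1=0; issue SUB r4<-Add1 | r0:Add2,r1:-2,r2:3,r3:11,r4:Add1,r5:3
c8: CDB Add2=6; issue ADD r2<-Add2 | r0:6,r1:-2,r2:Add2,r3:11,r4:Add1,r5:3
c9: stall | r0:6,r1:-2,r2:Add2,r3:11,r4:Add1,r5:3
c10: CDB Add1=-5; issue SUB r0<-Add1 | r0:Add1,r1:-2,r2:Add2,r3:11,r4:-5,r5:3
c11: stall | r0:Add1,r1:-2,r2:Add2,r3:11,r4:-5,r5:3
c12: stall | r0:Add1,r1:-2,r2:Add2,r3:11,r4:-5,r5:3
c13: CDB Add1=8; issue SUB r5<-Add1 | r0:8,r1:-2,r2:Add2,r3:11,r4:-5,r5:Add1
c14: CDB Add2=-2; issue ADD r1<-Add2 | r0:8,r1:Add2,r2:-2,r3:11,r4:-5,r5:Add1
c15: - | r0:8,r1:Add2,r2:-2,r3:11,r4:-5,r5:Add1
c16: CDB Add1=3 | r0:8,r1:Add2,r2:-2,r3:11,r4:-5,r5:3
c17: CDB Add2=6 | r0:8,r1:6,r2:-2,r3:11,r4:-5,r5:3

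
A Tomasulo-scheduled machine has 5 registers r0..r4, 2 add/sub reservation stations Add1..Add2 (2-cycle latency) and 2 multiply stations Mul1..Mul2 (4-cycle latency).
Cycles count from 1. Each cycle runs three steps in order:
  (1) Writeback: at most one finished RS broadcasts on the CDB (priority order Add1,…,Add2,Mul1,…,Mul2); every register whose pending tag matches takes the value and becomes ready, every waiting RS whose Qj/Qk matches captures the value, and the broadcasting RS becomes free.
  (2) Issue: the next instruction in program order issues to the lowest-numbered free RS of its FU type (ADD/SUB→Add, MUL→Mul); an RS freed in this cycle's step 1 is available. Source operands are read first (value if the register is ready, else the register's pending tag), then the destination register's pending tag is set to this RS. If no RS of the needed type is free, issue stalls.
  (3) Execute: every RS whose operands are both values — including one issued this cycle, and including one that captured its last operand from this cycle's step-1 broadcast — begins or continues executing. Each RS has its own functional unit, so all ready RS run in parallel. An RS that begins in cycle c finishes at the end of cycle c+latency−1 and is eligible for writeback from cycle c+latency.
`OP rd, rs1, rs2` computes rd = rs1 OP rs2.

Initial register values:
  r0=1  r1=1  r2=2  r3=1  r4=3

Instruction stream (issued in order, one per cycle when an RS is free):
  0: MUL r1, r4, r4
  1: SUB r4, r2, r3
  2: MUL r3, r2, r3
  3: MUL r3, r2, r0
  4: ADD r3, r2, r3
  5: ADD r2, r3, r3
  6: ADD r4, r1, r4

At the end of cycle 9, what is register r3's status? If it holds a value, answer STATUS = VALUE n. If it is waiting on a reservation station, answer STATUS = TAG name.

STATUS = TAG Add1

cycle 1: issue MUL r1<-Mul1 // r0:1,r1:Mul1,r2:2,r3:1,r4:3
cycle 2: issue SUB r4<-Add1 // r0:1,r1:Mul1,r2:2,r3:1,r4:Add1
cycle 3: issue MUL r3<-Mul2 // r0:1,r1:Mul1,r2:2,r3:Mul2,r4:Add1
cycle 4: CDB Add1=1; stall // r0:1,r1:Mul1,r2:2,r3:Mul2,r4:1
cycle 5: CDB Mul1=9; issue MUL r3<-Mul1 // r0:1,r1:9,r2:2,r3:Mul1,r4:1
cycle 6: issue ADD r3<-Add1 // r0:1,r1:9,r2:2,r3:Add1,r4:1
cycle 7: CDB Mul2=2; issue ADD r2<-Add2 // r0:1,r1:9,r2:Add2,r3:Add1,r4:1
cycle 8: stall // r0:1,r1:9,r2:Add2,r3:Add1,r4:1
cycle 9: CDB Mul1=2; stall // r0:1,r1:9,r2:Add2,r3:Add1,r4:1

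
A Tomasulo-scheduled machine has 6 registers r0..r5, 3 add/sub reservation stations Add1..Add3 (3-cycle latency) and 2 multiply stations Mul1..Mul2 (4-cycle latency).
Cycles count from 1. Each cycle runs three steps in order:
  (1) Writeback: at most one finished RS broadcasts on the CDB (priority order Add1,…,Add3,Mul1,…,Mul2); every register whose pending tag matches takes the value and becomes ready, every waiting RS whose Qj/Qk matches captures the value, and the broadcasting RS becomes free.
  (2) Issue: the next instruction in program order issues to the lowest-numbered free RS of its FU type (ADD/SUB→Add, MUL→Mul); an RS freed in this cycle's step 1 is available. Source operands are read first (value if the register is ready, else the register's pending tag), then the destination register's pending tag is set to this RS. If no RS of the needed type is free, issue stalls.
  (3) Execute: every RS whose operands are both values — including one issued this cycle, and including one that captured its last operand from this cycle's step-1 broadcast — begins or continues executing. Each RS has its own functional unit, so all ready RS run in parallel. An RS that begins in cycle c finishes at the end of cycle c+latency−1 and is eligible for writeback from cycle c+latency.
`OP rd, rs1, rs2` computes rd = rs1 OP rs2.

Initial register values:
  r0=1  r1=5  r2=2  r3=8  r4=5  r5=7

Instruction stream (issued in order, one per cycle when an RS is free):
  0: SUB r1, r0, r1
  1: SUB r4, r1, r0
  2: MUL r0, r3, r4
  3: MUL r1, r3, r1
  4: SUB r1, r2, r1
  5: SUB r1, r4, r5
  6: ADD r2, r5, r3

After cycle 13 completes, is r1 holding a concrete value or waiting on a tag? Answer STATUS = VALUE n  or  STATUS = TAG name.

STATUS = VALUE -12

c1: issue SUB r1<-Add1 | r0:1,r1:Add1,r2:2,r3:8,r4:5,r5:7
c2: issue SUB r4<-Add2 | r0:1,r1:Add1,r2:2,r3:8,r4:Add2,r5:7
c3: issue MUL r0<-Mul1 | r0:Mul1,r1:Add1,r2:2,r3:8,r4:Add2,r5:7
c4: CDB Add1=-4; issue MUL r1<-Mul2 | r0:Mul1,r1:Mul2,r2:2,r3:8,r4:Add2,r5:7
c5: issue SUB r1<-Add1 | r0:Mul1,r1:Add1,r2:2,r3:8,r4:Add2,r5:7
c6: issue SUB r1<-Add3 | r0:Mul1,r1:Add3,r2:2,r3:8,r4:Add2,r5:7
c7: CDB Add2=-5; issue ADD r2<-Add2 | r0:Mul1,r1:Add3,r2:Add2,r3:8,r4:-5,r5:7
c8: CDB Mul2=-32 | r0:Mul1,r1:Add3,r2:Add2,r3:8,r4:-5,r5:7
c9: - | r0:Mul1,r1:Add3,r2:Add2,r3:8,r4:-5,r5:7
c10: CDB Add2=15 | r0:Mul1,r1:Add3,r2:15,r3:8,r4:-5,r5:7
c11: CDB Add1=34 | r0:Mul1,r1:Add3,r2:15,r3:8,r4:-5,r5:7
c12: CDB Add3=-12 | r0:Mul1,r1:-12,r2:15,r3:8,r4:-5,r5:7
c13: CDB Mul1=-40 | r0:-40,r1:-12,r2:15,r3:8,r4:-5,r5:7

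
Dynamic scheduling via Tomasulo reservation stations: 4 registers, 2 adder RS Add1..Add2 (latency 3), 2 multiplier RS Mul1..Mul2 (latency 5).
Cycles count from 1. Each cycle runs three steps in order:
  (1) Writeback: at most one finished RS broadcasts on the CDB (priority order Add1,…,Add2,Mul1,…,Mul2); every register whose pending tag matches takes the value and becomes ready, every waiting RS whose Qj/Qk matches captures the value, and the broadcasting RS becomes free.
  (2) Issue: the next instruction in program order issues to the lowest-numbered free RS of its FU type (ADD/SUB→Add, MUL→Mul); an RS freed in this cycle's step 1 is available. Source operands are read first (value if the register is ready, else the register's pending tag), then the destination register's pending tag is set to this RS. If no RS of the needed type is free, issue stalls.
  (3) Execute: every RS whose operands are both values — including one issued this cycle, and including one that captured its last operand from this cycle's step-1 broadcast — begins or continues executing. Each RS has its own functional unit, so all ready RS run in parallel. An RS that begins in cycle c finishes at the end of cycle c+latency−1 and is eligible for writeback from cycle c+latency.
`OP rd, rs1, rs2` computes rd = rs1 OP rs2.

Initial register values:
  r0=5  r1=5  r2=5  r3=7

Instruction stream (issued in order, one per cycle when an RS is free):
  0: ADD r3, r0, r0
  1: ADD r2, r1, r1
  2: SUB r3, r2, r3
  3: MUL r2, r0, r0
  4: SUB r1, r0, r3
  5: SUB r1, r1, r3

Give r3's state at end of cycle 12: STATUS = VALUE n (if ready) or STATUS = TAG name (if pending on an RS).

STATUS = VALUE 0

  c1: issue ADD r3<-Add1  regs: r0:5,r1:5,r2:5,r3:Add1
  c2: issue ADD r2<-Add2  regs: r0:5,r1:5,r2:Add2,r3:Add1
  c3: stall  regs: r0:5,r1:5,r2:Add2,r3:Add1
  c4: CDB Add1=10; issue SUB r3<-Add1  regs: r0:5,r1:5,r2:Add2,r3:Add1
  c5: CDB Add2=10; issue MUL r2<-Mul1  regs: r0:5,r1:5,r2:Mul1,r3:Add1
  c6: issue SUB r1<-Add2  regs: r0:5,r1:Add2,r2:Mul1,r3:Add1
  c7: stall  regs: r0:5,r1:Add2,r2:Mul1,r3:Add1
  c8: CDB Add1=0; issue SUB r1<-Add1  regs: r0:5,r1:Add1,r2:Mul1,r3:0
  c9: -  regs: r0:5,r1:Add1,r2:Mul1,r3:0
  c10: CDB Mul1=25  regs: r0:5,r1:Add1,r2:25,r3:0
  c11: CDB Add2=5  regs: r0:5,r1:Add1,r2:25,r3:0
  c12: -  regs: r0:5,r1:Add1,r2:25,r3:0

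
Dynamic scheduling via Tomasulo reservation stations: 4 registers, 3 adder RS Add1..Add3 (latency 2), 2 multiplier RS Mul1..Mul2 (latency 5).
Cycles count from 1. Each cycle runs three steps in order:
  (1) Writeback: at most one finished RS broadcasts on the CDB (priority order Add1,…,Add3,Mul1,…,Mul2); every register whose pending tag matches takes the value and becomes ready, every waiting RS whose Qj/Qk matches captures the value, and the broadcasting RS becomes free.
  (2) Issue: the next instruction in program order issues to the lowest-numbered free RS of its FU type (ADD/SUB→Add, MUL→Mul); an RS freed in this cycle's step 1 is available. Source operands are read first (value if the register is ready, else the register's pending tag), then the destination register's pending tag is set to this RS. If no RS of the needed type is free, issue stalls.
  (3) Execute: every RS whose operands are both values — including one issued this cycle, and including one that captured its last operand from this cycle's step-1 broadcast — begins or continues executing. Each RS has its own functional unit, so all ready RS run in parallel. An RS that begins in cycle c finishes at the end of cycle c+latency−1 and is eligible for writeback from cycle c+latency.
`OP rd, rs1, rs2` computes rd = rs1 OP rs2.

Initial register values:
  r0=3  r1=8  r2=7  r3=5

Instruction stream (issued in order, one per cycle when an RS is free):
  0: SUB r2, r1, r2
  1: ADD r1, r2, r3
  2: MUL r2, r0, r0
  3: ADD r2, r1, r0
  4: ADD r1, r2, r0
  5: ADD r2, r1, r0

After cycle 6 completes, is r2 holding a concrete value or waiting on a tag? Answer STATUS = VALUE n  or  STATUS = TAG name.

c1: issue SUB r2<-Add1 | r0:3,r1:8,r2:Add1,r3:5
c2: issue ADD r1<-Add2 | r0:3,r1:Add2,r2:Add1,r3:5
c3: CDB Add1=1; issue MUL r2<-Mul1 | r0:3,r1:Add2,r2:Mul1,r3:5
c4: issue ADD r2<-Add1 | r0:3,r1:Add2,r2:Add1,r3:5
c5: CDB Add2=6; issue ADD r1<-Add2 | r0:3,r1:Add2,r2:Add1,r3:5
c6: issue ADD r2<-Add3 | r0:3,r1:Add2,r2:Add3,r3:5

STATUS = TAG Add3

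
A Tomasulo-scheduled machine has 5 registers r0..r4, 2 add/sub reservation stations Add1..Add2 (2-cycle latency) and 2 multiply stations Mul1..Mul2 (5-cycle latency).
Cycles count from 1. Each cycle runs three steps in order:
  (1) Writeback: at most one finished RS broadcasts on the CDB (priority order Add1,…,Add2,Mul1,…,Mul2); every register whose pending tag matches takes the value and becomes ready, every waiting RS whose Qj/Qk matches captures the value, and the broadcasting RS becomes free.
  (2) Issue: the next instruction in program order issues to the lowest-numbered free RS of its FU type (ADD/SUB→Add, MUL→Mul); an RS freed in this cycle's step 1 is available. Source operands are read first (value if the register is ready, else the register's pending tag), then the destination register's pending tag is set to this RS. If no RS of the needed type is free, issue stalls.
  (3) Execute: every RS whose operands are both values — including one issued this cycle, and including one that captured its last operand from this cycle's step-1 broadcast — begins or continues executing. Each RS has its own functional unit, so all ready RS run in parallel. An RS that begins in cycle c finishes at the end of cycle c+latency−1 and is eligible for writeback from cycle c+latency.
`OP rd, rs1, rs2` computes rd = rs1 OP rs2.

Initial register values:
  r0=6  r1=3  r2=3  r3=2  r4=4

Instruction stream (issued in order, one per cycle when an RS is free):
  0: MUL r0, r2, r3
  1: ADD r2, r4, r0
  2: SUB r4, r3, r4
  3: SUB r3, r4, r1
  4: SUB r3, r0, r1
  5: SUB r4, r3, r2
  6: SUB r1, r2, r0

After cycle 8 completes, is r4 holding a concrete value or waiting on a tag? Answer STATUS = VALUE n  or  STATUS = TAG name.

STATUS = TAG Add1

  c1: issue MUL r0<-Mul1  regs: r0:Mul1,r1:3,r2:3,r3:2,r4:4
  c2: issue ADD r2<-Add1  regs: r0:Mul1,r1:3,r2:Add1,r3:2,r4:4
  c3: issue SUB r4<-Add2  regs: r0:Mul1,r1:3,r2:Add1,r3:2,r4:Add2
  c4: stall  regs: r0:Mul1,r1:3,r2:Add1,r3:2,r4:Add2
  c5: CDB Add2=-2; issue SUB r3<-Add2  regs: r0:Mul1,r1:3,r2:Add1,r3:Add2,r4:-2
  c6: CDB Mul1=6; stall  regs: r0:6,r1:3,r2:Add1,r3:Add2,r4:-2
  c7: CDB Add2=-5; issue SUB r3<-Add2  regs: r0:6,r1:3,r2:Add1,r3:Add2,r4:-2
  c8: CDB Add1=10; issue SUB r4<-Add1  regs: r0:6,r1:3,r2:10,r3:Add2,r4:Add1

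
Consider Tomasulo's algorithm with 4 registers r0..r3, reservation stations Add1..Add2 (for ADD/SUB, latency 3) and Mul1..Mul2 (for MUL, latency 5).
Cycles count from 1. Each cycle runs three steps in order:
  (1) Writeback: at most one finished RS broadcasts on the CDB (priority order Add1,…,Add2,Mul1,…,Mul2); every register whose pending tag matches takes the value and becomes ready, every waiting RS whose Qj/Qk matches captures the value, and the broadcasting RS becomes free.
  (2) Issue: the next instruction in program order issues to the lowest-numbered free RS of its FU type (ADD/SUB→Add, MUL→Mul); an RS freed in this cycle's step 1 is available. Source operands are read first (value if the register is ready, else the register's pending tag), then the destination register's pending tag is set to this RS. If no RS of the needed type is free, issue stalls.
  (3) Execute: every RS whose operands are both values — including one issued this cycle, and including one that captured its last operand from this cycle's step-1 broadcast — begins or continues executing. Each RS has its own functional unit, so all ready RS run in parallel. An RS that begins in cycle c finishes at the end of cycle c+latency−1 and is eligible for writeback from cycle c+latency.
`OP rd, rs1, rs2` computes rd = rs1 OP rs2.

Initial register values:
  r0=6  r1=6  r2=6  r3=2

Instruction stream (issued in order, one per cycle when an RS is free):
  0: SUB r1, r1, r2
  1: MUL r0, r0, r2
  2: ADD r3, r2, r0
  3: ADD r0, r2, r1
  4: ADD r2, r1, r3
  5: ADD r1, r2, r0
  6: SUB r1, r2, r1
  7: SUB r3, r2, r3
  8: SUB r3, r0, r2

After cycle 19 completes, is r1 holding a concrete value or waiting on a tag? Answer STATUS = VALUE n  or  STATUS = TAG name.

STATUS = TAG Add1

cycle 1: issue SUB r1<-Add1 // r0:6,r1:Add1,r2:6,r3:2
cycle 2: issue MUL r0<-Mul1 // r0:Mul1,r1:Add1,r2:6,r3:2
cycle 3: issue ADD r3<-Add2 // r0:Mul1,r1:Add1,r2:6,r3:Add2
cycle 4: CDB Add1=0; issue ADD r0<-Add1 // r0:Add1,r1:0,r2:6,r3:Add2
cycle 5: stall // r0:Add1,r1:0,r2:6,r3:Add2
cycle 6: stall // r0:Add1,r1:0,r2:6,r3:Add2
cycle 7: CDB Add1=6; issue ADD r2<-Add1 // r0:6,r1:0,r2:Add1,r3:Add2
cycle 8: CDB Mul1=36; stall // r0:6,r1:0,r2:Add1,r3:Add2
cycle 9: stall // r0:6,r1:0,r2:Add1,r3:Add2
cycle 10: stall // r0:6,r1:0,r2:Add1,r3:Add2
cycle 11: CDB Add2=42; issue ADD r1<-Add2 // r0:6,r1:Add2,r2:Add1,r3:42
cycle 12: stall // r0:6,r1:Add2,r2:Add1,r3:42
cycle 13: stall // r0:6,r1:Add2,r2:Add1,r3:42
cycle 14: CDB Add1=42; issue SUB r1<-Add1 // r0:6,r1:Add1,r2:42,r3:42
cycle 15: stall // r0:6,r1:Add1,r2:42,r3:42
cycle 16: stall // r0:6,r1:Add1,r2:42,r3:42
cycle 17: CDB Add2=48; issue SUB r3<-Add2 // r0:6,r1:Add1,r2:42,r3:Add2
cycle 18: stall // r0:6,r1:Add1,r2:42,r3:Add2
cycle 19: stall // r0:6,r1:Add1,r2:42,r3:Add2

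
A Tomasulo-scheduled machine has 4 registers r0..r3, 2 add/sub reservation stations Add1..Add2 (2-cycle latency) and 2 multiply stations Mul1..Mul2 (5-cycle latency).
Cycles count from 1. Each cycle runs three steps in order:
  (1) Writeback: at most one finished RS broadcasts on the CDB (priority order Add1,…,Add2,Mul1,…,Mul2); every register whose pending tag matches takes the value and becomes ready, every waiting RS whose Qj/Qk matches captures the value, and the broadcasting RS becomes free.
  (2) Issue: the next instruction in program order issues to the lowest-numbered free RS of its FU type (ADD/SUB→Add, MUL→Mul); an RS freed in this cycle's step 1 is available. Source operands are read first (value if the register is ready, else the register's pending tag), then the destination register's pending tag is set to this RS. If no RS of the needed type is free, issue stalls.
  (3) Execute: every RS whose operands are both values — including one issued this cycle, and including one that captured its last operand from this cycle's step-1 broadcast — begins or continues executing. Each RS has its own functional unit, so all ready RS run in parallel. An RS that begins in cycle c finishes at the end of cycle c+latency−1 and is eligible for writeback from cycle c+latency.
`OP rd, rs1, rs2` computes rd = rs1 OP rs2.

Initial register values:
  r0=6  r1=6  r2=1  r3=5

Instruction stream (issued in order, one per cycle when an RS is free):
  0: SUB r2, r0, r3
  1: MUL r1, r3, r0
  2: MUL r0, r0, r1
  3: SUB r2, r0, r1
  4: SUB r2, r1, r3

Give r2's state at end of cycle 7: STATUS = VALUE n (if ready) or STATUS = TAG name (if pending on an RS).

cycle 1: issue SUB r2<-Add1 // r0:6,r1:6,r2:Add1,r3:5
cycle 2: issue MUL r1<-Mul1 // r0:6,r1:Mul1,r2:Add1,r3:5
cycle 3: CDB Add1=1; issue MUL r0<-Mul2 // r0:Mul2,r1:Mul1,r2:1,r3:5
cycle 4: issue SUB r2<-Add1 // r0:Mul2,r1:Mul1,r2:Add1,r3:5
cycle 5: issue SUB r2<-Add2 // r0:Mul2,r1:Mul1,r2:Add2,r3:5
cycle 6: - // r0:Mul2,r1:Mul1,r2:Add2,r3:5
cycle 7: CDB Mul1=30 // r0:Mul2,r1:30,r2:Add2,r3:5

STATUS = TAG Add2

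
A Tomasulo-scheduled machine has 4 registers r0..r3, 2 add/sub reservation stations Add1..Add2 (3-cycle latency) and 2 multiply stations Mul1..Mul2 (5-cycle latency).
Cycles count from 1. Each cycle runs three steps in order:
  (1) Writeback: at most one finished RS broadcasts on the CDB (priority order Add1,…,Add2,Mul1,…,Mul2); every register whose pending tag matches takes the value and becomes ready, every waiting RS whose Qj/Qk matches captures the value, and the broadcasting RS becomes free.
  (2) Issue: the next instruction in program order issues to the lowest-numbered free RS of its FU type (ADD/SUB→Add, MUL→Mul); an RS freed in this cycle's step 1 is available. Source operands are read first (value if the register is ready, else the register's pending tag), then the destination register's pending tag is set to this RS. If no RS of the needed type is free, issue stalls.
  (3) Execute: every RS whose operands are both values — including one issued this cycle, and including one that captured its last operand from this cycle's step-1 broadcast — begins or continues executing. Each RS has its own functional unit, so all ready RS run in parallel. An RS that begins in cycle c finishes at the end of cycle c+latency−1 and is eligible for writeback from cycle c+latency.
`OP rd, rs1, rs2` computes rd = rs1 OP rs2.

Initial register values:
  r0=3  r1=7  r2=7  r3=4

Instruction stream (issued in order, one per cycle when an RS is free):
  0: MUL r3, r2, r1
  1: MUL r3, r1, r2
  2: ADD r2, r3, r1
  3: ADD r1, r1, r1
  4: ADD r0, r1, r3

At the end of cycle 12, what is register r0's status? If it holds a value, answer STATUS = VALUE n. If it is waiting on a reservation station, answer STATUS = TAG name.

cycle 1: issue MUL r3<-Mul1 // r0:3,r1:7,r2:7,r3:Mul1
cycle 2: issue MUL r3<-Mul2 // r0:3,r1:7,r2:7,r3:Mul2
cycle 3: issue ADD r2<-Add1 // r0:3,r1:7,r2:Add1,r3:Mul2
cycle 4: issue ADD r1<-Add2 // r0:3,r1:Add2,r2:Add1,r3:Mul2
cycle 5: stall // r0:3,r1:Add2,r2:Add1,r3:Mul2
cycle 6: CDB Mul1=49; stall // r0:3,r1:Add2,r2:Add1,r3:Mul2
cycle 7: CDB Add2=14; issue ADD r0<-Add2 // r0:Add2,r1:14,r2:Add1,r3:Mul2
cycle 8: CDB Mul2=49 // r0:Add2,r1:14,r2:Add1,r3:49
cycle 9: - // r0:Add2,r1:14,r2:Add1,r3:49
cycle 10: - // r0:Add2,r1:14,r2:Add1,r3:49
cycle 11: CDB Add1=56 // r0:Add2,r1:14,r2:56,r3:49
cycle 12: CDB Add2=63 // r0:63,r1:14,r2:56,r3:49

STATUS = VALUE 63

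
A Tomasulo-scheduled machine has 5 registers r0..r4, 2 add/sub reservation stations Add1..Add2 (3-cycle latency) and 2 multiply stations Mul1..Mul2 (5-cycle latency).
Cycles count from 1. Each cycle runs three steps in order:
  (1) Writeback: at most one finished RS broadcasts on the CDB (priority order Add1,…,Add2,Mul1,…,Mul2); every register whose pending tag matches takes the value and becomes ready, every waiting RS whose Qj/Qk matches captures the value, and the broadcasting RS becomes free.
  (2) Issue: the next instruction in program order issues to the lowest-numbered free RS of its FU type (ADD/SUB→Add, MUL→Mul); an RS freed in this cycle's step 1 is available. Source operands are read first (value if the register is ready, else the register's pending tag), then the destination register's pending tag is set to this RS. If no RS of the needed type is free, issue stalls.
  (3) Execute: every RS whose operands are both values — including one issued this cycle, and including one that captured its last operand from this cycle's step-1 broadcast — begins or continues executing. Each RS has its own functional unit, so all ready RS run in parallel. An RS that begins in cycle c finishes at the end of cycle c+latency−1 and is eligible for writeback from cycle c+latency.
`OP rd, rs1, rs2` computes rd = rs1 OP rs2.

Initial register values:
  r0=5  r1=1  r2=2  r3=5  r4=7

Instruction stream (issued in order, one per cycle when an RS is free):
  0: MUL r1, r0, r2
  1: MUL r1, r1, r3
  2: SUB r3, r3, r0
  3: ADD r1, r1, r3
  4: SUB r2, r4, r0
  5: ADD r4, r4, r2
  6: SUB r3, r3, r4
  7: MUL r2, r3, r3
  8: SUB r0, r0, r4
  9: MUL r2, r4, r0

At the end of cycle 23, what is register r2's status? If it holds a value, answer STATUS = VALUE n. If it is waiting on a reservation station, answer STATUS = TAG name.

  c1: issue MUL r1<-Mul1  regs: r0:5,r1:Mul1,r2:2,r3:5,r4:7
  c2: issue MUL r1<-Mul2  regs: r0:5,r1:Mul2,r2:2,r3:5,r4:7
  c3: issue SUB r3<-Add1  regs: r0:5,r1:Mul2,r2:2,r3:Add1,r4:7
  c4: issue ADD r1<-Add2  regs: r0:5,r1:Add2,r2:2,r3:Add1,r4:7
  c5: stall  regs: r0:5,r1:Add2,r2:2,r3:Add1,r4:7
  c6: CDB Add1=0; issue SUB r2<-Add1  regs: r0:5,r1:Add2,r2:Add1,r3:0,r4:7
  c7: CDB Mul1=10; stall  regs: r0:5,r1:Add2,r2:Add1,r3:0,r4:7
  c8: stall  regs: r0:5,r1:Add2,r2:Add1,r3:0,r4:7
  c9: CDB Add1=2; issue ADD r4<-Add1  regs: r0:5,r1:Add2,r2:2,r3:0,r4:Add1
  c10: stall  regs: r0:5,r1:Add2,r2:2,r3:0,r4:Add1
  c11: stall  regs: r0:5,r1:Add2,r2:2,r3:0,r4:Add1
  c12: CDB Add1=9; issue SUB r3<-Add1  regs: r0:5,r1:Add2,r2:2,r3:Add1,r4:9
  c13: CDB Mul2=50; issue MUL r2<-Mul1  regs: r0:5,r1:Add2,r2:Mul1,r3:Add1,r4:9
  c14: stall  regs: r0:5,r1:Add2,r2:Mul1,r3:Add1,r4:9
  c15: CDB Add1=-9; issue SUB r0<-Add1  regs: r0:Add1,r1:Add2,r2:Mul1,r3:-9,r4:9
  c16: CDB Add2=50; issue MUL r2<-Mul2  regs: r0:Add1,r1:50,r2:Mul2,r3:-9,r4:9
  c17: -  regs: r0:Add1,r1:50,r2:Mul2,r3:-9,r4:9
  c18: CDB Add1=-4  regs: r0:-4,r1:50,r2:Mul2,r3:-9,r4:9
  c19: -  regs: r0:-4,r1:50,r2:Mul2,r3:-9,r4:9
  c20: CDB Mul1=81  regs: r0:-4,r1:50,r2:Mul2,r3:-9,r4:9
  c21: -  regs: r0:-4,r1:50,r2:Mul2,r3:-9,r4:9
  c22: -  regs: r0:-4,r1:50,r2:Mul2,r3:-9,r4:9
  c23: CDB Mul2=-36  regs: r0:-4,r1:50,r2:-36,r3:-9,r4:9

STATUS = VALUE -36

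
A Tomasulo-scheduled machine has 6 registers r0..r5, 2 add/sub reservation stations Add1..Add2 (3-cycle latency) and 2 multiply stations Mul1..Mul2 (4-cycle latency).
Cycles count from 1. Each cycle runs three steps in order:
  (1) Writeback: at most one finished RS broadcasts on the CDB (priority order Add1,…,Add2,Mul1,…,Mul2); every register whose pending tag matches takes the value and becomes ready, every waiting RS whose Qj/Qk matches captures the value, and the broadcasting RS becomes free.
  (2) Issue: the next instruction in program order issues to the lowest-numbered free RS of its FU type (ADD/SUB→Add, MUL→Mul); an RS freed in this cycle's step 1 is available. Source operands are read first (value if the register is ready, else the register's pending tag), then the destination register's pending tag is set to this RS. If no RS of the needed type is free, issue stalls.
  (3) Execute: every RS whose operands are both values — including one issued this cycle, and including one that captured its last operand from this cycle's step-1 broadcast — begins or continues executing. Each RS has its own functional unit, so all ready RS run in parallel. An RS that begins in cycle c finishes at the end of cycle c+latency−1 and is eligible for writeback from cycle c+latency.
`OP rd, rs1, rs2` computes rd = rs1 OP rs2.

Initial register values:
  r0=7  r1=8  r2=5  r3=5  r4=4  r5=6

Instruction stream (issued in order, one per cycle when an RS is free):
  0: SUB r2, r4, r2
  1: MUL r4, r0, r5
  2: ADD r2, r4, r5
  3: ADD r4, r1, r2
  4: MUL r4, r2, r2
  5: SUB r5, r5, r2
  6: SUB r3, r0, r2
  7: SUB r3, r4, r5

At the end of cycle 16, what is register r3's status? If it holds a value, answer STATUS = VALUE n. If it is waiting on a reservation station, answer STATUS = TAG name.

STATUS = TAG Add2

cycle 1: issue SUB r2<-Add1 // r0:7,r1:8,r2:Add1,r3:5,r4:4,r5:6
cycle 2: issue MUL r4<-Mul1 // r0:7,r1:8,r2:Add1,r3:5,r4:Mul1,r5:6
cycle 3: issue ADD r2<-Add2 // r0:7,r1:8,r2:Add2,r3:5,r4:Mul1,r5:6
cycle 4: CDB Add1=-1; issue ADD r4<-Add1 // r0:7,r1:8,r2:Add2,r3:5,r4:Add1,r5:6
cycle 5: issue MUL r4<-Mul2 // r0:7,r1:8,r2:Add2,r3:5,r4:Mul2,r5:6
cycle 6: CDB Mul1=42; stall // r0:7,r1:8,r2:Add2,r3:5,r4:Mul2,r5:6
cycle 7: stall // r0:7,r1:8,r2:Add2,r3:5,r4:Mul2,r5:6
cycle 8: stall // r0:7,r1:8,r2:Add2,r3:5,r4:Mul2,r5:6
cycle 9: CDB Add2=48; issue SUB r5<-Add2 // r0:7,r1:8,r2:48,r3:5,r4:Mul2,r5:Add2
cycle 10: stall // r0:7,r1:8,r2:48,r3:5,r4:Mul2,r5:Add2
cycle 11: stall // r0:7,r1:8,r2:48,r3:5,r4:Mul2,r5:Add2
cycle 12: CDB Add1=56; issue SUB r3<-Add1 // r0:7,r1:8,r2:48,r3:Add1,r4:Mul2,r5:Add2
cycle 13: CDB Add2=-42; issue SUB r3<-Add2 // r0:7,r1:8,r2:48,r3:Add2,r4:Mul2,r5:-42
cycle 14: CDB Mul2=2304 // r0:7,r1:8,r2:48,r3:Add2,r4:2304,r5:-42
cycle 15: CDB Add1=-41 // r0:7,r1:8,r2:48,r3:Add2,r4:2304,r5:-42
cycle 16: - // r0:7,r1:8,r2:48,r3:Add2,r4:2304,r5:-42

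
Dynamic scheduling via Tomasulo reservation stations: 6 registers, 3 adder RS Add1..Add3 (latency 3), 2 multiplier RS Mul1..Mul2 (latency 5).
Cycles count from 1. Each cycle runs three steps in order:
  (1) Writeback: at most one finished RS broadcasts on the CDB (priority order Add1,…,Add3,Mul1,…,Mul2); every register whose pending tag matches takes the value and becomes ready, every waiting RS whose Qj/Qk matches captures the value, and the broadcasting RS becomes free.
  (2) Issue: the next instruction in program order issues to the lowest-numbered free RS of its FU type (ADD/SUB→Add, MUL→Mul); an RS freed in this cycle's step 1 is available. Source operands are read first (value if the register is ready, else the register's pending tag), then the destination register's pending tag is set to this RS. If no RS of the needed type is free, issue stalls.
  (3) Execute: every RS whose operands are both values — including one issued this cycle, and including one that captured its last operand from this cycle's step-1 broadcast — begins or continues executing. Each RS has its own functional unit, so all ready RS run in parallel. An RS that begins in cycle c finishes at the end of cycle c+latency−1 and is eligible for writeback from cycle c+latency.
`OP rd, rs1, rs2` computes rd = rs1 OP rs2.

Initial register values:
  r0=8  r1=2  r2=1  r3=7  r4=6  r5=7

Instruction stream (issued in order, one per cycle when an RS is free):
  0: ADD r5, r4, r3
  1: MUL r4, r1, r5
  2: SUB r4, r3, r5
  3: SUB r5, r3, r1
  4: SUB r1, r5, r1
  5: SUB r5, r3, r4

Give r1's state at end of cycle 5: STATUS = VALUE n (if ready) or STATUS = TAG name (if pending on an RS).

STATUS = TAG Add3

  c1: issue ADD r5<-Add1  regs: r0:8,r1:2,r2:1,r3:7,r4:6,r5:Add1
  c2: issue MUL r4<-Mul1  regs: r0:8,r1:2,r2:1,r3:7,r4:Mul1,r5:Add1
  c3: issue SUB r4<-Add2  regs: r0:8,r1:2,r2:1,r3:7,r4:Add2,r5:Add1
  c4: CDB Add1=13; issue SUB r5<-Add1  regs: r0:8,r1:2,r2:1,r3:7,r4:Add2,r5:Add1
  c5: issue SUB r1<-Add3  regs: r0:8,r1:Add3,r2:1,r3:7,r4:Add2,r5:Add1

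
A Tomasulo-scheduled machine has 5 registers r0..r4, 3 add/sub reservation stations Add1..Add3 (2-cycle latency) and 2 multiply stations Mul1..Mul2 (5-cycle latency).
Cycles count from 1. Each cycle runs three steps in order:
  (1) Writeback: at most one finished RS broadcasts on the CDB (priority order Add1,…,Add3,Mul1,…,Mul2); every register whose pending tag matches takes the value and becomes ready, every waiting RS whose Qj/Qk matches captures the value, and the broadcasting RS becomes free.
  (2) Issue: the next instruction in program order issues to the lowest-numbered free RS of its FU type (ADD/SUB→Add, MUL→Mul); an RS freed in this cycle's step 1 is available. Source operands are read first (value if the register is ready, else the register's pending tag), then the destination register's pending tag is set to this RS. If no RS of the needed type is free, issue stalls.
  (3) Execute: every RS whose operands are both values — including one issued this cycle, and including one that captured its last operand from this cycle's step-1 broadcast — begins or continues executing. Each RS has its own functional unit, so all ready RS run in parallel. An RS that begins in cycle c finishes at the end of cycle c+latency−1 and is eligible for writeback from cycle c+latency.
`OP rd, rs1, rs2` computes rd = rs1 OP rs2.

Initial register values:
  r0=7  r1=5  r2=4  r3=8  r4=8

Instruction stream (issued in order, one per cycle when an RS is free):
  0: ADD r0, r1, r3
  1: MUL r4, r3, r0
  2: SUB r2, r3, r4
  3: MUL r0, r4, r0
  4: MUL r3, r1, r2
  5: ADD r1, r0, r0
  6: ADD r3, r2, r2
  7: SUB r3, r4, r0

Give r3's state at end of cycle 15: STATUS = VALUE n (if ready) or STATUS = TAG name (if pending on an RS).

c1: issue ADD r0<-Add1 | r0:Add1,r1:5,r2:4,r3:8,r4:8
c2: issue MUL r4<-Mul1 | r0:Add1,r1:5,r2:4,r3:8,r4:Mul1
c3: CDB Add1=13; issue SUB r2<-Add1 | r0:13,r1:5,r2:Add1,r3:8,r4:Mul1
c4: issue MUL r0<-Mul2 | r0:Mul2,r1:5,r2:Add1,r3:8,r4:Mul1
c5: stall | r0:Mul2,r1:5,r2:Add1,r3:8,r4:Mul1
c6: stall | r0:Mul2,r1:5,r2:Add1,r3:8,r4:Mul1
c7: stall | r0:Mul2,r1:5,r2:Add1,r3:8,r4:Mul1
c8: CDB Mul1=104; issue MUL r3<-Mul1 | r0:Mul2,r1:5,r2:Add1,r3:Mul1,r4:104
c9: issue ADD r1<-Add2 | r0:Mul2,r1:Add2,r2:Add1,r3:Mul1,r4:104
c10: CDB Add1=-96; issue ADD r3<-Add1 | r0:Mul2,r1:Add2,r2:-96,r3:Add1,r4:104
c11: issue SUB r3<-Add3 | r0:Mul2,r1:Add2,r2:-96,r3:Add3,r4:104
c12: CDB Add1=-192 | r0:Mul2,r1:Add2,r2:-96,r3:Add3,r4:104
c13: CDB Mul2=1352 | r0:1352,r1:Add2,r2:-96,r3:Add3,r4:104
c14: - | r0:1352,r1:Add2,r2:-96,r3:Add3,r4:104
c15: CDB Add2=2704 | r0:1352,r1:2704,r2:-96,r3:Add3,r4:104

STATUS = TAG Add3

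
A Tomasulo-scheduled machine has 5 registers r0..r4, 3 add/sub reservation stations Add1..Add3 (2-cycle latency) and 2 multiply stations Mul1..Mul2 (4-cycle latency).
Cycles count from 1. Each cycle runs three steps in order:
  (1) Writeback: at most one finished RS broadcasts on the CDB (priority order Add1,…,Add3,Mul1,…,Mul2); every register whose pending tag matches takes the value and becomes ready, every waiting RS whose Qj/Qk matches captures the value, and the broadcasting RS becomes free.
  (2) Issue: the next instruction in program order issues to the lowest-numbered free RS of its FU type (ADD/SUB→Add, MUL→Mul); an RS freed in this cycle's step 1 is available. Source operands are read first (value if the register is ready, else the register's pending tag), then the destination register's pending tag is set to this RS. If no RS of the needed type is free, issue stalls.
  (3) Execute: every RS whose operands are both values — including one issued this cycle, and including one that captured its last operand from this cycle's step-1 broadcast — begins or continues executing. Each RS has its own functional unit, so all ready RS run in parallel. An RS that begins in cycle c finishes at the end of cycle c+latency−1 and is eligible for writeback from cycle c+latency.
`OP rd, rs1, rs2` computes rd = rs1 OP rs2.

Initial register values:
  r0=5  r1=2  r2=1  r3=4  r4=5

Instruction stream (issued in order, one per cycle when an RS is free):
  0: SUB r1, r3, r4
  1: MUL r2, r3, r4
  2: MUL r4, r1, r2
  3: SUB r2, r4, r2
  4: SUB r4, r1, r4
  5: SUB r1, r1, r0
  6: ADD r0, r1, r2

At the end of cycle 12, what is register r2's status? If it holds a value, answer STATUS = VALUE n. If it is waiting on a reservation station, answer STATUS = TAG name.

cycle 1: issue SUB r1<-Add1 // r0:5,r1:Add1,r2:1,r3:4,r4:5
cycle 2: issue MUL r2<-Mul1 // r0:5,r1:Add1,r2:Mul1,r3:4,r4:5
cycle 3: CDB Add1=-1; issue MUL r4<-Mul2 // r0:5,r1:-1,r2:Mul1,r3:4,r4:Mul2
cycle 4: issue SUB r2<-Add1 // r0:5,r1:-1,r2:Add1,r3:4,r4:Mul2
cycle 5: issue SUB r4<-Add2 // r0:5,r1:-1,r2:Add1,r3:4,r4:Add2
cycle 6: CDB Mul1=20; issue SUB r1<-Add3 // r0:5,r1:Add3,r2:Add1,r3:4,r4:Add2
cycle 7: stall // r0:5,r1:Add3,r2:Add1,r3:4,r4:Add2
cycle 8: CDB Add3=-6; issue ADD r0<-Add3 // r0:Add3,r1:-6,r2:Add1,r3:4,r4:Add2
cycle 9: - // r0:Add3,r1:-6,r2:Add1,r3:4,r4:Add2
cycle 10: CDB Mul2=-20 // r0:Add3,r1:-6,r2:Add1,r3:4,r4:Add2
cycle 11: - // r0:Add3,r1:-6,r2:Add1,r3:4,r4:Add2
cycle 12: CDB Add1=-40 // r0:Add3,r1:-6,r2:-40,r3:4,r4:Add2

STATUS = VALUE -40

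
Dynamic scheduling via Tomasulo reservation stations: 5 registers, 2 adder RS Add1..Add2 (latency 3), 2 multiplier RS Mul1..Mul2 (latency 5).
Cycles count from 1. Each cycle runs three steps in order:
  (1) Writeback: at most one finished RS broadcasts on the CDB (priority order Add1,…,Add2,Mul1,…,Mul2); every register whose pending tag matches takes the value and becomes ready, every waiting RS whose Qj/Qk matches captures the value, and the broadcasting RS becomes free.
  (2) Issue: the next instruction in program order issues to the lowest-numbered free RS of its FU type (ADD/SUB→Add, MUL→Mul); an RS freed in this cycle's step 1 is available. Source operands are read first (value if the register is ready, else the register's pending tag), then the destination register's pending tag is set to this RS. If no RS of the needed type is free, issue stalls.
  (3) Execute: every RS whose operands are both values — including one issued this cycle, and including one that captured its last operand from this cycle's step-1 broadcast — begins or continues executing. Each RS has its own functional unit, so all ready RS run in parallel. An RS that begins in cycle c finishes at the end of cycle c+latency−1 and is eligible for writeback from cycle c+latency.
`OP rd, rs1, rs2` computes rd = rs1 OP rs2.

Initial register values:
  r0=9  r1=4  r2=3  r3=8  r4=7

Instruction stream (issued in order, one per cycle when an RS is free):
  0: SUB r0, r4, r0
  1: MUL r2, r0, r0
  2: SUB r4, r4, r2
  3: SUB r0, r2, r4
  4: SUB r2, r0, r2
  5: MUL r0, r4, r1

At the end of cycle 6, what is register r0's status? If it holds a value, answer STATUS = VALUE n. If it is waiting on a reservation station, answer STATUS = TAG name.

STATUS = TAG Add1

cycle 1: issue SUB r0<-Add1 // r0:Add1,r1:4,r2:3,r3:8,r4:7
cycle 2: issue MUL r2<-Mul1 // r0:Add1,r1:4,r2:Mul1,r3:8,r4:7
cycle 3: issue SUB r4<-Add2 // r0:Add1,r1:4,r2:Mul1,r3:8,r4:Add2
cycle 4: CDB Add1=-2; issue SUB r0<-Add1 // r0:Add1,r1:4,r2:Mul1,r3:8,r4:Add2
cycle 5: stall // r0:Add1,r1:4,r2:Mul1,r3:8,r4:Add2
cycle 6: stall // r0:Add1,r1:4,r2:Mul1,r3:8,r4:Add2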